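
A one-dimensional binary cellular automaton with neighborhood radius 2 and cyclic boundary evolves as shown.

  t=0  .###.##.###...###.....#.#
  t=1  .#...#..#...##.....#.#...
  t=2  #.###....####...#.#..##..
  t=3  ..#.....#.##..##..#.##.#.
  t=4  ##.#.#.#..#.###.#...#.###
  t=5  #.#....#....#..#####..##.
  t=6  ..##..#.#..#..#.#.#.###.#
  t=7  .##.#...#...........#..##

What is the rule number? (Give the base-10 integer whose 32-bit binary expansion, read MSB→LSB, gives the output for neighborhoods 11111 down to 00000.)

1188725069

  ##### -> .   bit 31 = 0  t=4,i=24
  ####. -> #   bit 30 = 1  t=2,i=11
  ###.# -> .   bit 29 = 0  t=0,i=3
  ###.. -> .   bit 28 = 0  t=0,i=10
  ##.## -> .   bit 27 = 0  t=0,i=4
  ##.#. -> #   bit 26 = 1  t=3,i=22
  ##..# -> #   bit 25 = 1  t=2,i=23
  ##... -> .   bit 24 = 0  t=0,i=11
  #.### -> #   bit 23 = 1  t=0,i=1
  #.##. -> #   bit 22 = 1  t=0,i=5
  #.#.# -> .   bit 21 = 0  t=0,i=24
  #.#.. -> #   bit 20 = 1  t=1,i=21
  #..## -> #   bit 19 = 1  t=2,i=20
  #..#. -> .   bit 18 = 0  t=1,i=7
  #...# -> #   bit 17 = 1  t=0,i=12
  #.... -> .   bit 16 = 0  t=0,i=18
  .#### -> #   bit 15 = 1  t=2,i=10
  .###. -> .   bit 14 = 0  t=0,i=2
  .##.# -> .   bit 13 = 0  t=0,i=6
  .##.. -> .   bit 12 = 0  t=1,i=13
  .#.## -> .   bit 11 = 0  t=0,i=0
  .#.#. -> .   bit 10 = 0  t=0,i=23
  .#..# -> .   bit 9 = 0  t=1,i=6
  .#... -> #   bit 8 = 1  t=1,i=2
  ..### -> .   bit 7 = 0  t=0,i=14
  ..##. -> #   bit 6 = 1  t=1,i=12
  ..#.# -> .   bit 5 = 0  t=0,i=22
  ..#.. -> .   bit 4 = 0  t=1,i=1
  ...## -> #   bit 3 = 1  t=0,i=13
  ...#. -> #   bit 2 = 1  t=0,i=21
  ....# -> .   bit 1 = 0  t=0,i=20
  ..... -> #   bit 0 = 1  t=0,i=19
  bits 01000110110110101000000101001101 = 1188725069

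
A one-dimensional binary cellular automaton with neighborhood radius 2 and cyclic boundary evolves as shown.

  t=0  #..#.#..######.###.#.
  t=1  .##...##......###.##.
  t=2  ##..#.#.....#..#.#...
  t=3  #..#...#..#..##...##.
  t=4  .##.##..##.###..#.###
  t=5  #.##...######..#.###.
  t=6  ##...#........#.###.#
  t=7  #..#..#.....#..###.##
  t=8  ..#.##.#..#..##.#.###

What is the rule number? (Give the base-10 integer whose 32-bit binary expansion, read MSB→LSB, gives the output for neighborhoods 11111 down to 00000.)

  #####|.  b31=0 t=0,i=10
  ####.|.  b30=0 t=0,i=12
  ###.#|.  b29=0 t=0,i=13
  ###..|.  b28=0 t=4,i=13
  ##.##|#  b27=1 t=0,i=14
  ##.#.|#  b26=1 t=0,i=18
  ##..#|.  b25=0 t=1,i=20
  ##...|.  b24=0 t=1,i=3
  #.###|#  b23=1 t=0,i=15
  #.##.|.  b22=0 t=1,i=18
  #.#.#|#  b21=1 t=0,i=19
  #.#..|.  b20=0 t=0,i=0
  #..##|#  b19=1 t=0,i=7
  #..#.|#  b18=1 t=0,i=2
  #...#|#  b17=1 t=1,i=4
  #....|.  b16=0 t=1,i=9
  .####|.  b15=0 t=0,i=9
  .###.|#  b14=1 t=0,i=16
  .##.#|#  b13=1 t=3,i=19
  .##..|.  b12=0 t=1,i=2
  .#.##|#  b11=1 t=4,i=17
  .#.#.|.  b10=0 t=0,i=4
  .#..#|#  b9=1 t=0,i=1
  .#...|#  b8=1 t=2,i=7
  ..###|.  b7=0 t=0,i=8
  ..##.|#  b6=1 t=1,i=1
  ..#.#|.  b5=0 t=0,i=3
  ..#..|.  b4=0 t=2,i=12
  ...##|.  b3=0 t=1,i=5
  ...#.|.  b2=0 t=2,i=11
  ....#|#  b1=1 t=1,i=12
  .....|.  b0=0 t=1,i=10
  bits 00001100101011100110101101000010 = 212757314

212757314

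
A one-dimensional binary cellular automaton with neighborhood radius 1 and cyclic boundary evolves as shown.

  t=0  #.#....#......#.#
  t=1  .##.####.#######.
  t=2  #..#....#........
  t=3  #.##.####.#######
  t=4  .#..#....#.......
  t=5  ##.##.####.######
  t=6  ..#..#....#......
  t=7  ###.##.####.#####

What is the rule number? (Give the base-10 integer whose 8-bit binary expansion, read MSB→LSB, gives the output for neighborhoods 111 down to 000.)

  nb ###: next=.  (t=1,i=5, bit7=0)
  nb ##.: next=.  (t=0,i=0, bit6=0)
  nb #.#: next=#  (t=0,i=1, bit5=1)
  nb #..: next=.  (t=0,i=3, bit4=0)
  nb .##: next=.  (t=0,i=16, bit3=0)
  nb .#.: next=#  (t=0,i=2, bit2=1)
  nb ..#: next=#  (t=0,i=6, bit1=1)
  nb ...: next=#  (t=0,i=4, bit0=1)
  bits 00100111 = 39

39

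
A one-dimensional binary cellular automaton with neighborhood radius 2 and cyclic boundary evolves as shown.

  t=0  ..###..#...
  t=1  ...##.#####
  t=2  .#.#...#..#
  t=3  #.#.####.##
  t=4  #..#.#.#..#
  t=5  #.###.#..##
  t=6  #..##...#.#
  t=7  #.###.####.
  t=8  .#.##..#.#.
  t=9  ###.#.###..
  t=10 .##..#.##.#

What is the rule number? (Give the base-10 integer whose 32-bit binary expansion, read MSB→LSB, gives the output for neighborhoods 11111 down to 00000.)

806346101

  ##### -> .   bit 31 = 0  t=1,i=8
  ####. -> .   bit 30 = 0  t=1,i=9
  ###.# -> #   bit 29 = 1  t=3,i=0
  ###.. -> #   bit 28 = 1  t=0,i=4
  ##.## -> .   bit 27 = 0  t=1,i=5
  ##.#. -> .   bit 26 = 0  t=3,i=1
  ##..# -> .   bit 25 = 0  t=0,i=5
  ##... -> .   bit 24 = 0  t=1,i=0
  #.### -> .   bit 23 = 0  t=1,i=6
  #.##. -> .   bit 22 = 0  t=6,i=10
  #.#.# -> .   bit 21 = 0  t=2,i=1
  #.#.. -> .   bit 20 = 0  t=2,i=3
  #..## -> #   bit 19 = 1  t=4,i=9
  #..#. -> #   bit 18 = 1  t=0,i=6
  #...# -> #   bit 17 = 1  t=1,i=1
  #.... -> #   bit 16 = 1  t=0,i=9
  .#### -> #   bit 15 = 1  t=1,i=7
  .###. -> #   bit 14 = 1  t=0,i=3
  .##.# -> .   bit 13 = 0  t=1,i=4
  .##.. -> #   bit 12 = 1  t=4,i=0
  .#.## -> #   bit 11 = 1  t=3,i=3
  .#.#. -> #   bit 10 = 1  t=2,i=0
  .#..# -> .   bit 9 = 0  t=2,i=8
  .#... -> #   bit 8 = 1  t=0,i=8
  ..### -> .   bit 7 = 0  t=0,i=2
  ..##. -> #   bit 6 = 1  t=1,i=3
  ..#.# -> #   bit 5 = 1  t=2,i=10
  ..#.. -> #   bit 4 = 1  t=0,i=7
  ...## -> .   bit 3 = 0  t=0,i=1
  ...#. -> #   bit 2 = 1  t=2,i=6
  ....# -> .   bit 1 = 0  t=0,i=0
  ..... -> #   bit 0 = 1  t=0,i=10
  bits 00110000000011111101110101110101 = 806346101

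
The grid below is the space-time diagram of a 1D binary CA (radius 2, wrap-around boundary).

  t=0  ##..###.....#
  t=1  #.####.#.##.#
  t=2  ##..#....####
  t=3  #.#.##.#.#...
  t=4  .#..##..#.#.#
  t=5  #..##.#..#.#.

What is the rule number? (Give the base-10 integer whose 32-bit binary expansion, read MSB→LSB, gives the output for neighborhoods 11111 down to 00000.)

  nb #####: next=.  (t=2,i=11, bit31=0)
  nb ####.: next=#  (t=1,i=4, bit30=1)
  nb ###.#: next=.  (t=1,i=5, bit29=0)
  nb ###..: next=.  (t=0,i=1, bit28=0)
  nb ##.##: next=#  (t=1,i=1, bit27=1)
  nb ##.#.: next=.  (t=1,i=6, bit26=0)
  nb ##..#: next=#  (t=0,i=2, bit25=1)
  nb ##...: next=#  (t=0,i=7, bit24=1)
  nb #.###: next=.  (t=1,i=2, bit23=0)
  nb #.##.: next=#  (t=1,i=9, bit22=1)
  nb #.#.#: next=.  (t=1,i=7, bit21=0)
  nb #.#..: next=.  (t=3,i=9, bit20=0)
  nb #..##: next=#  (t=0,i=3, bit19=1)
  nb #..#.: next=.  (t=2,i=3, bit18=0)
  nb #...#: next=.  (t=3,i=11, bit17=0)
  nb #....: next=.  (t=0,i=8, bit16=0)
  nb .####: next=.  (t=1,i=3, bit15=0)
  nb .###.: next=#  (t=0,i=0, bit14=1)
  nb .##.#: next=#  (t=1,i=0, bit13=1)
  nb .##..: next=.  (t=4,i=5, bit12=0)
  nb .#.##: next=.  (t=1,i=8, bit11=0)
  nb .#.#.: next=#  (t=3,i=1, bit10=1)
  nb .#..#: next=.  (t=4,i=2, bit9=0)
  nb .#...: next=#  (t=2,i=5, bit8=1)
  nb ..###: next=#  (t=0,i=4, bit7=1)
  nb ..##.: next=#  (t=4,i=4, bit6=1)
  nb ..#.#: next=.  (t=3,i=0, bit5=0)
  nb ..#..: next=#  (t=2,i=4, bit4=1)
  nb ...##: next=.  (t=0,i=11, bit3=0)
  nb ...#.: next=#  (t=3,i=12, bit2=1)
  nb ....#: next=#  (t=0,i=10, bit1=1)
  nb .....: next=#  (t=0,i=9, bit0=1)
  bits 01001011010010000110010111010111 = 1263035863

1263035863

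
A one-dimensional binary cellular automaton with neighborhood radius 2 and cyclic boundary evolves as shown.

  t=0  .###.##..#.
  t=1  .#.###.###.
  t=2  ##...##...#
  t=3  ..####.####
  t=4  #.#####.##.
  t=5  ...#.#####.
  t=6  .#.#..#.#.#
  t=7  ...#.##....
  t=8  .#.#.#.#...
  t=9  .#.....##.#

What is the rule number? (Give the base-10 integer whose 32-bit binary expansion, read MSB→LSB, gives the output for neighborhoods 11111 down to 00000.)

  nb #####: next=.  (t=4,i=4, bit31=0)
  nb ####.: next=#  (t=3,i=4, bit30=1)
  nb ###.#: next=#  (t=0,i=3, bit29=1)
  nb ###..: next=.  (t=1,i=9, bit28=0)
  nb ##.##: next=#  (t=0,i=4, bit27=1)
  nb ##.#.: next=.  (t=4,i=10, bit26=0)
  nb ##..#: next=#  (t=0,i=7, bit25=1)
  nb ##...: next=#  (t=2,i=2, bit24=1)
  nb #.###: next=.  (t=1,i=3, bit23=0)
  nb #.##.: next=#  (t=0,i=5, bit22=1)
  nb #.#.#: next=.  (t=4,i=0, bit21=0)
  nb #.#..: next=#  (t=6,i=3, bit20=1)
  nb #..##: next=.  (t=0,i=0, bit19=0)
  nb #..#.: next=#  (t=0,i=8, bit18=1)
  nb #...#: next=#  (t=2,i=3, bit17=1)
  nb #....: next=.  (t=5,i=0, bit16=0)
  nb .####: next=#  (t=3,i=3, bit15=1)
  nb .###.: next=.  (t=0,i=2, bit14=0)
  nb .##.#: next=#  (t=4,i=9, bit13=1)
  nb .##..: next=.  (t=0,i=6, bit12=0)
  nb .#.##: next=.  (t=1,i=2, bit11=0)
  nb .#.#.: next=.  (t=6,i=0, bit10=0)
  nb .#..#: next=.  (t=0,i=10, bit9=0)
  nb .#...: next=#  (t=8,i=8, bit8=1)
  nb ..###: next=#  (t=0,i=1, bit7=1)
  nb ..##.: next=#  (t=2,i=5, bit6=1)
  nb ..#.#: next=#  (t=1,i=1, bit5=1)
  nb ..#..: next=#  (t=0,i=9, bit4=1)
  nb ...##: next=#  (t=2,i=4, bit3=1)
  nb ...#.: next=.  (t=5,i=2, bit2=0)
  nb ....#: next=#  (t=5,i=1, bit1=1)
  nb .....: next=.  (t=7,i=0, bit0=0)
  bits 01101011010101101010000111111010 = 1800839674

1800839674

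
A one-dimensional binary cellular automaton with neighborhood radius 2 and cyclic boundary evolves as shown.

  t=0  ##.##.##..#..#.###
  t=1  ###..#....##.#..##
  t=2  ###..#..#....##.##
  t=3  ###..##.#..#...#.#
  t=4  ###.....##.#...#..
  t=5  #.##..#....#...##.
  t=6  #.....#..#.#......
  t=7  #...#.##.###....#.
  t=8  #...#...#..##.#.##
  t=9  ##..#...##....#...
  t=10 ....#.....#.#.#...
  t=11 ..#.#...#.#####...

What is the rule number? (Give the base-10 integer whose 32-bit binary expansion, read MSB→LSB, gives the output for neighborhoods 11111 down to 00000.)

4180706994

  ##### -> #   bit 31 = 1  t=0,i=17
  ####. -> #   bit 30 = 1  t=0,i=0
  ###.# -> #   bit 29 = 1  t=0,i=1
  ###.. -> #   bit 28 = 1  t=1,i=2
  ##.## -> #   bit 27 = 1  t=0,i=2
  ##.#. -> .   bit 26 = 0  t=1,i=12
  ##..# -> .   bit 25 = 0  t=0,i=8
  ##... -> #   bit 24 = 1  t=4,i=3
  #.### -> .   bit 23 = 0  t=0,i=15
  #.##. -> .   bit 22 = 0  t=0,i=3
  #.#.# -> #   bit 21 = 1  t=5,i=0
  #.#.. -> #   bit 20 = 1  t=1,i=13
  #..## -> .   bit 19 = 0  t=1,i=15
  #..#. -> .   bit 18 = 0  t=0,i=9
  #...# -> .   bit 17 = 0  t=3,i=13
  #.... -> .   bit 16 = 0  t=1,i=7
  .#### -> #   bit 15 = 1  t=0,i=16
  .###. -> .   bit 14 = 0  t=4,i=1
  .##.# -> .   bit 13 = 0  t=0,i=4
  .##.. -> .   bit 12 = 0  t=0,i=7
  .#.## -> .   bit 11 = 0  t=0,i=14
  .#.#. -> #   bit 10 = 1  t=6,i=10
  .#..# -> #   bit 9 = 1  t=0,i=11
  .#... -> .   bit 8 = 0  t=1,i=6
  ..### -> #   bit 7 = 1  t=1,i=16
  ..##. -> .   bit 6 = 0  t=1,i=10
  ..#.# -> #   bit 5 = 1  t=0,i=13
  ..#.. -> #   bit 4 = 1  t=0,i=10
  ...## -> .   bit 3 = 0  t=1,i=9
  ...#. -> .   bit 2 = 0  t=3,i=14
  ....# -> #   bit 1 = 1  t=1,i=8
  ..... -> .   bit 0 = 0  t=4,i=5
  bits 11111001001100001000011010110010 = 4180706994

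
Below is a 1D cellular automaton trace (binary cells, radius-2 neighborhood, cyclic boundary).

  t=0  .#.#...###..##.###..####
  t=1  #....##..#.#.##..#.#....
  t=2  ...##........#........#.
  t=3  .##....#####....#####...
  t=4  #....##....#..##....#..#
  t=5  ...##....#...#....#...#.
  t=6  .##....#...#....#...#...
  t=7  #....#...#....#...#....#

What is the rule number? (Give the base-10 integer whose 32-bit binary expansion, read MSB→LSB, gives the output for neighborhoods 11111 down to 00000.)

  nb #####: next=.  (t=3,i=9, bit31=0)
  nb ####.: next=.  (t=0,i=22, bit30=0)
  nb ###.#: next=.  (t=0,i=23, bit29=0)
  nb ###..: next=#  (t=0,i=9, bit28=1)
  nb ##.##: next=#  (t=0,i=14, bit27=1)
  nb ##.#.: next=#  (t=0,i=0, bit26=1)
  nb ##..#: next=.  (t=0,i=10, bit25=0)
  nb ##...: next=.  (t=2,i=5, bit24=0)
  nb #.###: next=.  (t=0,i=15, bit23=0)
  nb #.##.: next=#  (t=1,i=13, bit22=1)
  nb #.#.#: next=.  (t=0,i=1, bit21=0)
  nb #.#..: next=.  (t=0,i=3, bit20=0)
  nb #..##: next=#  (t=0,i=11, bit19=1)
  nb #..#.: next=.  (t=1,i=8, bit18=0)
  nb #...#: next=#  (t=0,i=5, bit17=1)
  nb #....: next=.  (t=1,i=2, bit16=0)
  nb .####: next=.  (t=0,i=21, bit15=0)
  nb .###.: next=.  (t=0,i=8, bit14=0)
  nb .##.#: next=#  (t=0,i=13, bit13=1)
  nb .##..: next=.  (t=1,i=6, bit12=0)
  nb .#.##: next=.  (t=1,i=12, bit11=0)
  nb .#.#.: next=.  (t=0,i=2, bit10=0)
  nb .#..#: next=.  (t=4,i=12, bit9=0)
  nb .#...: next=.  (t=0,i=4, bit8=0)
  nb ..###: next=.  (t=0,i=7, bit7=0)
  nb ..##.: next=.  (t=0,i=12, bit6=0)
  nb ..#.#: next=.  (t=1,i=9, bit5=0)
  nb ..#..: next=.  (t=1,i=0, bit4=0)
  nb ...##: next=#  (t=0,i=6, bit3=1)
  nb ...#.: next=.  (t=1,i=23, bit2=0)
  nb ....#: next=#  (t=1,i=3, bit1=1)
  nb .....: next=#  (t=2,i=7, bit0=1)
  bits 00011100010010100010000000001011 = 474619915

474619915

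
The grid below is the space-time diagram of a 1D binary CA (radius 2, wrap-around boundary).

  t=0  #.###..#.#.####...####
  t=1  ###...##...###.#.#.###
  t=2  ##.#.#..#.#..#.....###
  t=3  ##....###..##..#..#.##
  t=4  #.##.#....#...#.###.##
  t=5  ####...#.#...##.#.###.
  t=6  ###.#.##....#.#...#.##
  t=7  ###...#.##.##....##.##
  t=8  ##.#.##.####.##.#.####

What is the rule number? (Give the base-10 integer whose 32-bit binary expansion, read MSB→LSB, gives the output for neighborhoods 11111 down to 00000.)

3922567724

  #####|#  b31=1 t=0,i=20
  ####.|#  b30=1 t=0,i=13
  ###.#|#  b29=1 t=0,i=0
  ###..|.  b28=0 t=0,i=4
  ##.##|#  b27=1 t=0,i=1
  ##.#.|.  b26=0 t=1,i=14
  ##..#|.  b25=0 t=0,i=5
  ##...|#  b24=1 t=0,i=15
  #.###|#  b23=1 t=0,i=2
  #.##.|#  b22=1 t=4,i=2
  #.#.#|.  b21=0 t=0,i=9
  #.#..|.  b20=0 t=2,i=5
  #..##|#  b19=1 t=3,i=10
  #..#.|#  b18=1 t=0,i=6
  #...#|.  b17=0 t=0,i=16
  #....|#  b16=1 t=2,i=15
  .####|#  b15=1 t=0,i=12
  .###.|.  b14=0 t=0,i=3
  .##.#|#  b13=1 t=4,i=3
  .##..|.  b12=0 t=1,i=7
  .#.##|.  b11=0 t=0,i=10
  .#.#.|.  b10=0 t=0,i=8
  .#..#|#  b9=1 t=2,i=6
  .#...|.  b8=0 t=2,i=14
  ..###|.  b7=0 t=0,i=18
  ..##.|.  b6=0 t=1,i=6
  ..#.#|#  b5=1 t=0,i=7
  ..#..|.  b4=0 t=2,i=13
  ...##|#  b3=1 t=0,i=17
  ...#.|#  b2=1 t=4,i=9
  ....#|.  b1=0 t=2,i=17
  .....|.  b0=0 t=2,i=16
  bits 11101001110011011010001000101100 = 3922567724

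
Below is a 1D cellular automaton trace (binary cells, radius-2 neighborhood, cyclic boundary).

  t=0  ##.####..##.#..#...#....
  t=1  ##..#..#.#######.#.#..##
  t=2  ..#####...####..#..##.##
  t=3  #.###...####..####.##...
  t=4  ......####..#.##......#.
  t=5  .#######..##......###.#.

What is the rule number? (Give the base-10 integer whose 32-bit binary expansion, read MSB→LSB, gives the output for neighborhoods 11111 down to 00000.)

  [31] ##### => #  t=1,i=11
  [30] ####. => .  t=0,i=5
  [29] ###.# => .  t=1,i=15
  [28] ###.. => .  t=0,i=6
  [27] ##.## => .  t=0,i=2
  [26] ##.#. => #  t=0,i=11
  [25] ##..# => #  t=0,i=7
  [24] ##... => .  t=2,i=7
  [23] #.### => .  t=0,i=3
  [22] #.##. => .  t=2,i=22
  [21] #.#.# => .  t=1,i=17
  [20] #.#.. => #  t=0,i=12
  [19] #..## => .  t=0,i=8
  [18] #..#. => #  t=0,i=14
  [17] #...# => #  t=0,i=17
  [16] #.... => .  t=0,i=21
  [15] .#### => #  t=0,i=4
  [14] .###. => .  t=3,i=3
  [13] .##.# => #  t=0,i=1
  [12] .##.. => .  t=2,i=23
  [11] .#.## => .  t=1,i=8
  [10] .#.#. => .  t=1,i=18
  [9] .#..# => #  t=0,i=13
  [8] .#... => .  t=0,i=16
  [7] ..### => #  t=1,i=22
  [6] ..##. => #  t=0,i=0
  [5] ..#.# => .  t=1,i=7
  [4] ..#.. => #  t=0,i=15
  [3] ...## => #  t=0,i=23
  [2] ...#. => .  t=0,i=18
  [1] ....# => #  t=0,i=22
  [0] ..... => #  t=4,i=1
  bits 10000110000101101010001011011011 = 2249630427

2249630427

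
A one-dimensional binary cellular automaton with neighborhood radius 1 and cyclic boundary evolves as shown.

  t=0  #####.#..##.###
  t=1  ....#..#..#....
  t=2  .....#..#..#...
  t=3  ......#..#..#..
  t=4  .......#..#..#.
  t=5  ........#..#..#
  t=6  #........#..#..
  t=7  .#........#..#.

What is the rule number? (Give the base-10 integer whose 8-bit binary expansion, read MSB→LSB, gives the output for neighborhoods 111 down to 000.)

  ### -> .   bit 7 = 0  t=0,i=0
  ##. -> #   bit 6 = 1  t=0,i=4
  #.# -> .   bit 5 = 0  t=0,i=5
  #.. -> #   bit 4 = 1  t=0,i=7
  .## -> .   bit 3 = 0  t=0,i=9
  .#. -> .   bit 2 = 0  t=0,i=6
  ..# -> .   bit 1 = 0  t=0,i=8
  ... -> .   bit 0 = 0  t=1,i=0
  bits 01010000 = 80

80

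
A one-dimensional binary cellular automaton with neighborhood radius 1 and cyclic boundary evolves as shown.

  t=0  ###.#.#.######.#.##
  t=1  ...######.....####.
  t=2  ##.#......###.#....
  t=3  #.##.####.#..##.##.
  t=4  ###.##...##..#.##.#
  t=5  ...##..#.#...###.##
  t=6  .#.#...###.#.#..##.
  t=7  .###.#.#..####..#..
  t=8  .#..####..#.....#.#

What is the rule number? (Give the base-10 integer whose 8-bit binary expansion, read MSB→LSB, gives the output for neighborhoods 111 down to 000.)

45

  ### -> .   bit 7 = 0  t=0,i=0
  ##. -> .   bit 6 = 0  t=0,i=2
  #.# -> #   bit 5 = 1  t=0,i=3
  #.. -> .   bit 4 = 0  t=1,i=9
  .## -> #   bit 3 = 1  t=0,i=8
  .#. -> #   bit 2 = 1  t=0,i=4
  ..# -> .   bit 1 = 0  t=1,i=2
  ... -> #   bit 0 = 1  t=1,i=0
  bits 00101101 = 45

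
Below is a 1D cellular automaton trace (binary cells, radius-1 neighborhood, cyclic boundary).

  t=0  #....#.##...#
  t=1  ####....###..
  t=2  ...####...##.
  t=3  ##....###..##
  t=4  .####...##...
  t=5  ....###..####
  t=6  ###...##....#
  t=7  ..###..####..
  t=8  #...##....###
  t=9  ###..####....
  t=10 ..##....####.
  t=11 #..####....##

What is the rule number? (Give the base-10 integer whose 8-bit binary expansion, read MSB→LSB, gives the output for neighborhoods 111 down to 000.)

  ###|.  b7=0 t=1,i=1
  ##.|#  b6=1 t=0,i=0
  #.#|.  b5=0 t=0,i=6
  #..|#  b4=1 t=0,i=1
  .##|.  b3=0 t=0,i=7
  .#.|.  b2=0 t=0,i=5
  ..#|.  b1=0 t=0,i=4
  ...|#  b0=1 t=0,i=2
  bits 01010001 = 81

81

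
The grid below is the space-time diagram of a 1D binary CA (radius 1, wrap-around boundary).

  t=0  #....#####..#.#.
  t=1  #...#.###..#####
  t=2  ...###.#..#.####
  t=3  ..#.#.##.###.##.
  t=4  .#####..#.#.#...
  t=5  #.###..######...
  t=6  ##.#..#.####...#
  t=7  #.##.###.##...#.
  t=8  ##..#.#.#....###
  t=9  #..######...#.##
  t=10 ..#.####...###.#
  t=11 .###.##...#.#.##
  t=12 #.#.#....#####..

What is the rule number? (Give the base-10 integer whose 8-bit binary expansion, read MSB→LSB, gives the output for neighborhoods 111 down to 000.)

  nb ###: next=#  (t=0,i=6, bit7=1)
  nb ##.: next=.  (t=0,i=9, bit6=0)
  nb #.#: next=#  (t=0,i=13, bit5=1)
  nb #..: next=.  (t=0,i=1, bit4=0)
  nb .##: next=.  (t=0,i=5, bit3=0)
  nb .#.: next=#  (t=0,i=0, bit2=1)
  nb ..#: next=#  (t=0,i=4, bit1=1)
  nb ...: next=.  (t=0,i=2, bit0=0)
  bits 10100110 = 166

166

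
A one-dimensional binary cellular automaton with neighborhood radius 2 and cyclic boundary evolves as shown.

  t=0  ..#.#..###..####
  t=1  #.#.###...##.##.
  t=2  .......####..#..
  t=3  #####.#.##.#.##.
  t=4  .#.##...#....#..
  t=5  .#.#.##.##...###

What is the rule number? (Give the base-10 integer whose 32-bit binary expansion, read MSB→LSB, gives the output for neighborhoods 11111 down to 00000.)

1666876281

  [31] ##### => .  t=3,i=2
  [30] ####. => #  t=0,i=14
  [29] ###.# => #  t=3,i=4
  [28] ###.. => .  t=0,i=9
  [27] ##.## => .  t=1,i=12
  [26] ##.#. => .  t=1,i=15
  [25] ##..# => #  t=0,i=0
  [24] ##... => #  t=1,i=7
  [23] #.### => .  t=1,i=4
  [22] #.##. => #  t=1,i=13
  [21] #.#.# => .  t=1,i=0
  [20] #.#.. => #  t=0,i=4
  [19] #..## => #  t=0,i=6
  [18] #..#. => .  t=0,i=1
  [17] #...# => #  t=1,i=8
  [16] #.... => .  t=2,i=15
  [15] .#### => #  t=0,i=13
  [14] .###. => .  t=0,i=8
  [13] .##.# => .  t=1,i=11
  [12] .##.. => .  t=4,i=4
  [11] .#.## => .  t=1,i=3
  [10] .#.#. => .  t=0,i=3
  [9] .#..# => #  t=0,i=5
  [8] .#... => #  t=2,i=14
  [7] ..### => .  t=0,i=7
  [6] ..##. => #  t=1,i=10
  [5] ..#.# => #  t=0,i=2
  [4] ..#.. => #  t=2,i=13
  [3] ...## => #  t=1,i=9
  [2] ...#. => .  t=4,i=0
  [1] ....# => .  t=2,i=5
  [0] ..... => #  t=2,i=0
  bits 01100011010110101000001101111001 = 1666876281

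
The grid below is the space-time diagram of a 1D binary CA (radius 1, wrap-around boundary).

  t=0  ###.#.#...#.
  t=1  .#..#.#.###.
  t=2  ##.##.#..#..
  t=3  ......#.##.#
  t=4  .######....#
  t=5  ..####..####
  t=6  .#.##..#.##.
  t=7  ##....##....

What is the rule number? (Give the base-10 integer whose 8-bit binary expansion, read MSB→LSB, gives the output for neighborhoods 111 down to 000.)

135

  ### -> #   bit 7 = 1  t=0,i=1
  ##. -> .   bit 6 = 0  t=0,i=2
  #.# -> .   bit 5 = 0  t=0,i=3
  #.. -> .   bit 4 = 0  t=0,i=7
  .## -> .   bit 3 = 0  t=0,i=0
  .#. -> #   bit 2 = 1  t=0,i=4
  ..# -> #   bit 1 = 1  t=0,i=9
  ... -> #   bit 0 = 1  t=0,i=8
  bits 10000111 = 135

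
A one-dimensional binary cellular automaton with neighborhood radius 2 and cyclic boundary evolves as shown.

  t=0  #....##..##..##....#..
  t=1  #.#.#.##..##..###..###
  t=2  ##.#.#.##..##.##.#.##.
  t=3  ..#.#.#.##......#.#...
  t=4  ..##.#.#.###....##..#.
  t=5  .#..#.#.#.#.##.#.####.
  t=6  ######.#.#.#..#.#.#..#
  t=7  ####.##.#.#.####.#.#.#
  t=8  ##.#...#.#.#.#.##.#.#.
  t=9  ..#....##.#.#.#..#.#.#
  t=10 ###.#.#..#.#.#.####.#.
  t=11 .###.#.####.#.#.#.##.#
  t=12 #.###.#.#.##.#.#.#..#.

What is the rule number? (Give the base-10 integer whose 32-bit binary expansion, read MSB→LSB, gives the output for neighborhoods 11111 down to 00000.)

  nb #####: next=#  (t=6,i=1, bit31=1)
  nb ####.: next=.  (t=1,i=21, bit30=0)
  nb ###.#: next=#  (t=1,i=0, bit29=1)
  nb ###..: next=.  (t=1,i=16, bit28=0)
  nb ##.##: next=.  (t=2,i=13, bit27=0)
  nb ##.#.: next=#  (t=1,i=1, bit26=1)
  nb ##..#: next=#  (t=0,i=7, bit25=1)
  nb ##...: next=#  (t=0,i=15, bit24=1)
  nb #.###: next=.  (t=4,i=9, bit23=0)
  nb #.##.: next=.  (t=1,i=6, bit22=0)
  nb #.#.#: next=.  (t=1,i=2, bit21=0)
  nb #.#..: next=.  (t=3,i=18, bit20=0)
  nb #..##: next=.  (t=0,i=8, bit19=0)
  nb #..#.: next=#  (t=0,i=21, bit18=1)
  nb #...#: next=.  (t=4,i=0, bit17=0)
  nb #....: next=#  (t=0,i=2, bit16=1)
  nb .####: next=#  (t=1,i=20, bit15=1)
  nb .###.: next=#  (t=1,i=15, bit14=1)
  nb .##.#: next=.  (t=2,i=1, bit13=0)
  nb .##..: next=#  (t=0,i=6, bit12=1)
  nb .#.##: next=#  (t=1,i=5, bit11=1)
  nb .#.#.: next=#  (t=1,i=3, bit10=1)
  nb .#..#: next=#  (t=0,i=20, bit9=1)
  nb .#...: next=.  (t=0,i=1, bit8=0)
  nb ..###: next=#  (t=1,i=14, bit7=1)
  nb ..##.: next=.  (t=0,i=5, bit6=0)
  nb ..#.#: next=#  (t=3,i=2, bit5=1)
  nb ..#..: next=#  (t=0,i=0, bit4=1)
  nb ...##: next=#  (t=0,i=4, bit3=1)
  nb ...#.: next=.  (t=0,i=18, bit2=0)
  nb ....#: next=.  (t=0,i=3, bit1=0)
  nb .....: next=.  (t=3,i=12, bit0=0)
  bits 10100111000001011101111010111000 = 2802179768

2802179768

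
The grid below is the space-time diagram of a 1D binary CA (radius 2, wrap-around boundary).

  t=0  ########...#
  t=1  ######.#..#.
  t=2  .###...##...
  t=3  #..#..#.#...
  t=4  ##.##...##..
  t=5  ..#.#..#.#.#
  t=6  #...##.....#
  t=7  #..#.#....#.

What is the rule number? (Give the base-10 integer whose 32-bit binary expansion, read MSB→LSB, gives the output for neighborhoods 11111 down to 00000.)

  [31] ##### => #  t=0,i=1
  [30] ####. => .  t=0,i=6
  [29] ###.# => .  t=1,i=5
  [28] ###.. => #  t=0,i=7
  [27] ##.## => #  t=4,i=2
  [26] ##.#. => .  t=1,i=6
  [25] ##..# => .  t=4,i=10
  [24] ##... => .  t=0,i=8
  [23] #.### => .  t=1,i=0
  [22] #.##. => .  t=4,i=3
  [21] #.#.# => .  t=5,i=9
  [20] #.#.. => #  t=1,i=7
  [19] #..## => #  t=4,i=11
  [18] #..#. => .  t=1,i=9
  [17] #...# => .  t=0,i=9
  [16] #.... => .  t=2,i=10
  [15] .#### => #  t=0,i=0
  [14] .###. => .  t=2,i=2
  [13] .##.# => .  t=4,i=1
  [12] .##.. => #  t=2,i=8
  [11] .#.## => .  t=1,i=11
  [10] .#.#. => .  t=3,i=7
  [9] .#..# => #  t=1,i=8
  [8] .#... => #  t=3,i=9
  [7] ..### => .  t=0,i=11
  [6] ..##. => .  t=2,i=7
  [5] ..#.# => .  t=1,i=10
  [4] ..#.. => #  t=3,i=0
  [3] ...## => #  t=0,i=10
  [2] ...#. => .  t=3,i=11
  [1] ....# => .  t=2,i=11
  [0] ..... => .  t=6,i=8
  bits 10011000000110001001001100011000 = 2551747352

2551747352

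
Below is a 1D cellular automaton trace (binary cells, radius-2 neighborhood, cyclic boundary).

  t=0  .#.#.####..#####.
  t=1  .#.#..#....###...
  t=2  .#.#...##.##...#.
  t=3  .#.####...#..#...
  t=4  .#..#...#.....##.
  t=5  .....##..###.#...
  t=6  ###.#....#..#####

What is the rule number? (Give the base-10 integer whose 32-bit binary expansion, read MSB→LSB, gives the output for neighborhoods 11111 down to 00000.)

  [31] ##### => #  t=0,i=13
  [30] ####. => .  t=0,i=7
  [29] ###.# => .  t=5,i=11
  [28] ###.. => .  t=0,i=8
  [27] ##.## => .  t=2,i=9
  [26] ##.#. => #  t=5,i=12
  [25] ##..# => .  t=0,i=9
  [24] ##... => .  t=1,i=14
  [23] #.### => .  t=0,i=5
  [22] #.##. => #  t=2,i=10
  [21] #.#.# => #  t=0,i=3
  [20] #.#.. => #  t=1,i=3
  [19] #..## => .  t=0,i=10
  [18] #..#. => .  t=0,i=0
  [17] #...# => #  t=2,i=5
  [16] #.... => #  t=1,i=8
  [15] .#### => #  t=0,i=6
  [14] .###. => .  t=1,i=12
  [13] .##.# => .  t=2,i=8
  [12] .##.. => .  t=2,i=11
  [11] .#.## => .  t=0,i=4
  [10] .#.#. => .  t=0,i=2
  [9] .#..# => .  t=1,i=4
  [8] .#... => #  t=1,i=7
  [7] ..### => #  t=0,i=11
  [6] ..##. => .  t=2,i=7
  [5] ..#.# => #  t=0,i=1
  [4] ..#.. => .  t=1,i=6
  [3] ...## => #  t=1,i=10
  [2] ...#. => .  t=1,i=0
  [1] ....# => .  t=1,i=9
  [0] ..... => #  t=4,i=11
  bits 10000100011100111000000110101001 = 2222162345

2222162345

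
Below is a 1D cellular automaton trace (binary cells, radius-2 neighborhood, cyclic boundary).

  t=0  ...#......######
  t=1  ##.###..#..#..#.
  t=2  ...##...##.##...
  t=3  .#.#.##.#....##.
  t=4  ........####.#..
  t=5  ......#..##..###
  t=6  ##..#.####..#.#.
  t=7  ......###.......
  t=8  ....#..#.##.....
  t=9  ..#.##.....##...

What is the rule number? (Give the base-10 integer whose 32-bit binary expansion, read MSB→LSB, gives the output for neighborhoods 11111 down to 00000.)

1100727122

  nb #####: next=.  (t=0,i=12, bit31=0)
  nb ####.: next=#  (t=0,i=14, bit30=1)
  nb ###.#: next=.  (t=4,i=11, bit29=0)
  nb ###..: next=.  (t=0,i=15, bit28=0)
  nb ##.##: next=.  (t=1,i=2, bit27=0)
  nb ##.#.: next=.  (t=3,i=7, bit26=0)
  nb ##..#: next=.  (t=1,i=6, bit25=0)
  nb ##...: next=#  (t=0,i=0, bit24=1)
  nb #.###: next=#  (t=1,i=3, bit23=1)
  nb #.##.: next=.  (t=1,i=0, bit22=0)
  nb #.#.#: next=.  (t=3,i=3, bit21=0)
  nb #.#..: next=#  (t=3,i=8, bit20=1)
  nb #..##: next=#  (t=5,i=8, bit19=1)
  nb #..#.: next=.  (t=1,i=7, bit18=0)
  nb #...#: next=#  (t=0,i=1, bit17=1)
  nb #....: next=#  (t=0,i=5, bit16=1)
  nb .####: next=#  (t=0,i=11, bit15=1)
  nb .###.: next=#  (t=1,i=4, bit14=1)
  nb .##.#: next=.  (t=1,i=1, bit13=0)
  nb .##..: next=.  (t=2,i=4, bit12=0)
  nb .#.##: next=.  (t=1,i=15, bit11=0)
  nb .#.#.: next=.  (t=3,i=2, bit10=0)
  nb .#..#: next=#  (t=1,i=9, bit9=1)
  nb .#...: next=#  (t=0,i=4, bit8=1)
  nb ..###: next=.  (t=0,i=10, bit7=0)
  nb ..##.: next=#  (t=2,i=3, bit6=1)
  nb ..#.#: next=.  (t=1,i=14, bit5=0)
  nb ..#..: next=#  (t=0,i=3, bit4=1)
  nb ...##: next=.  (t=0,i=9, bit3=0)
  nb ...#.: next=.  (t=0,i=2, bit2=0)
  nb ....#: next=#  (t=0,i=8, bit1=1)
  nb .....: next=.  (t=0,i=6, bit0=0)
  bits 01000001100110111100001101010010 = 1100727122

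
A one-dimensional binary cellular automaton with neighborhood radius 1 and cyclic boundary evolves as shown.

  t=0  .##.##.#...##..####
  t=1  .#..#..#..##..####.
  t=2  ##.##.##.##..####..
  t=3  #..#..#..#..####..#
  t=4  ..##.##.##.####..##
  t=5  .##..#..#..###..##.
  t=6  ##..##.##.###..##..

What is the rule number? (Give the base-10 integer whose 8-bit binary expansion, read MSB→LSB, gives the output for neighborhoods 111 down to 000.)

  [7] ### => #  t=0,i=16
  [6] ##. => .  t=0,i=2
  [5] #.# => .  t=0,i=0
  [4] #.. => .  t=0,i=8
  [3] .## => #  t=0,i=1
  [2] .#. => #  t=0,i=7
  [1] ..# => #  t=0,i=10
  [0] ... => .  t=0,i=9
  bits 10001110 = 142

142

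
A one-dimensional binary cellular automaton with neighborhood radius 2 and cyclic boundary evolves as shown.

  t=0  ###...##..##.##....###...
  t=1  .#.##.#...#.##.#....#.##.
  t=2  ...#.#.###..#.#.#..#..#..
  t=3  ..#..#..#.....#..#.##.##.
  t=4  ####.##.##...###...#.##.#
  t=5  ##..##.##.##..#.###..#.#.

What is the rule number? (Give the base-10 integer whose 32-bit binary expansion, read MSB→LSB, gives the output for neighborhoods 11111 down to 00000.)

2372059988

  ##### -> #   bit 31 = 1  t=4,i=1
  ####. -> .   bit 30 = 0  t=4,i=2
  ###.# -> .   bit 29 = 0  t=4,i=3
  ###.. -> .   bit 28 = 0  t=0,i=2
  ##.## -> #   bit 27 = 1  t=0,i=12
  ##.#. -> #   bit 26 = 1  t=1,i=5
  ##..# -> .   bit 25 = 0  t=0,i=8
  ##... -> #   bit 24 = 1  t=0,i=3
  #.### -> .   bit 23 = 0  t=2,i=7
  #.##. -> #   bit 22 = 1  t=0,i=13
  #.#.# -> #   bit 21 = 1  t=2,i=5
  #.#.. -> .   bit 20 = 0  t=1,i=6
  #..## -> .   bit 19 = 0  t=0,i=9
  #..#. -> .   bit 18 = 0  t=1,i=0
  #...# -> #   bit 17 = 1  t=0,i=4
  #.... -> .   bit 16 = 0  t=0,i=16
  .#### -> #   bit 15 = 1  t=4,i=0
  .###. -> #   bit 14 = 1  t=0,i=1
  .##.# -> .   bit 13 = 0  t=0,i=11
  .##.. -> .   bit 12 = 0  t=0,i=7
  .#.## -> .   bit 11 = 0  t=1,i=2
  .#.#. -> .   bit 10 = 0  t=2,i=4
  .#..# -> #   bit 9 = 1  t=2,i=17
  .#... -> #   bit 8 = 1  t=1,i=7
  ..### -> .   bit 7 = 0  t=0,i=0
  ..##. -> #   bit 6 = 1  t=0,i=6
  ..#.# -> .   bit 5 = 0  t=1,i=1
  ..#.. -> #   bit 4 = 1  t=2,i=19
  ...## -> .   bit 3 = 0  t=0,i=5
  ...#. -> #   bit 2 = 1  t=1,i=9
  ....# -> .   bit 1 = 0  t=0,i=17
  ..... -> .   bit 0 = 0  t=2,i=0
  bits 10001101011000101100001101010100 = 2372059988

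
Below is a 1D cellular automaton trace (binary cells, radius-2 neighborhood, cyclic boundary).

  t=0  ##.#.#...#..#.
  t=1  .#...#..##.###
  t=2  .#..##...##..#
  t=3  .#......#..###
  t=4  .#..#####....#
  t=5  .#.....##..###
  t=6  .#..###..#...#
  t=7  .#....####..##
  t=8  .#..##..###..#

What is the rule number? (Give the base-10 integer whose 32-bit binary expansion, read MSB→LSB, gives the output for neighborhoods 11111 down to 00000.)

2048141375

  [31] ##### => .  t=4,i=6
  [30] ####. => #  t=4,i=7
  [29] ###.# => #  t=1,i=13
  [28] ###.. => #  t=4,i=8
  [27] ##.## => #  t=1,i=10
  [26] ##.#. => .  t=0,i=2
  [25] ##..# => #  t=2,i=11
  [24] ##... => .  t=2,i=6
  [23] #.### => .  t=1,i=11
  [22] #.##. => .  t=0,i=0
  [21] #.#.# => .  t=0,i=3
  [20] #.#.. => #  t=0,i=5
  [19] #..## => .  t=1,i=7
  [18] #..#. => #  t=0,i=11
  [17] #...# => .  t=0,i=7
  [16] #.... => .  t=3,i=3
  [15] .#### => .  t=4,i=5
  [14] .###. => .  t=1,i=12
  [13] .##.# => #  t=0,i=1
  [12] .##.. => .  t=2,i=5
  [11] .#.## => #  t=0,i=13
  [10] .#.#. => .  t=0,i=4
  [9] .#..# => .  t=0,i=10
  [8] .#... => .  t=0,i=6
  [7] ..### => .  t=3,i=11
  [6] ..##. => .  t=1,i=8
  [5] ..#.# => #  t=0,i=12
  [4] ..#.. => #  t=0,i=9
  [3] ...## => #  t=2,i=8
  [2] ...#. => #  t=0,i=8
  [1] ....# => #  t=3,i=6
  [0] ..... => #  t=3,i=4
  bits 01111010000101000010100000111111 = 2048141375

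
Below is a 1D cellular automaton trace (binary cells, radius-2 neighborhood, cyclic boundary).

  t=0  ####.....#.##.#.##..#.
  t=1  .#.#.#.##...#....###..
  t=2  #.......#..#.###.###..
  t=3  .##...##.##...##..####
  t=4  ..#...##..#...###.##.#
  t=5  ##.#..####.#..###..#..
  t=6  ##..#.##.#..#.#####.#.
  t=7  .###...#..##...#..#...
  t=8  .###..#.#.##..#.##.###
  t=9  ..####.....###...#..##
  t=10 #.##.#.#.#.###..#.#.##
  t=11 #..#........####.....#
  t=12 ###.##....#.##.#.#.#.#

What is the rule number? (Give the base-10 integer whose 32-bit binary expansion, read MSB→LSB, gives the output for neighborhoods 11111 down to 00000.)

  #####|.  b31=0 t=6,i=16
  ####.|.  b30=0 t=0,i=2
  ###.#|#  b29=1 t=2,i=15
  ###..|#  b28=1 t=0,i=3
  ##.##|.  b27=0 t=2,i=16
  ##.#.|.  b26=0 t=0,i=13
  ##..#|#  b25=1 t=0,i=18
  ##...|.  b24=0 t=0,i=4
  #.###|.  b23=0 t=0,i=0
  #.##.|.  b22=0 t=0,i=11
  #.#.#|.  b21=0 t=0,i=14
  #.#..|.  b20=0 t=4,i=21
  #..##|.  b19=0 t=3,i=17
  #..#.|#  b18=1 t=0,i=19
  #...#|.  b17=0 t=1,i=10
  #....|#  b16=1 t=0,i=5
  .####|#  b15=1 t=0,i=1
  .###.|#  b14=1 t=1,i=18
  .##.#|#  b13=1 t=0,i=12
  .##..|#  b12=1 t=0,i=17
  .#.##|.  b11=0 t=0,i=10
  .#.#.|.  b10=0 t=1,i=2
  .#..#|#  b9=1 t=2,i=9
  .#...|#  b8=1 t=1,i=13
  ..###|#  b7=1 t=1,i=17
  ..##.|#  b6=1 t=3,i=6
  ..#.#|.  b5=0 t=0,i=9
  ..#..|.  b4=0 t=1,i=12
  ...##|.  b3=0 t=1,i=16
  ...#.|#  b2=1 t=0,i=8
  ....#|#  b1=1 t=0,i=7
  .....|.  b0=0 t=0,i=6
  bits 00110010000001011111001111000110 = 839250886

839250886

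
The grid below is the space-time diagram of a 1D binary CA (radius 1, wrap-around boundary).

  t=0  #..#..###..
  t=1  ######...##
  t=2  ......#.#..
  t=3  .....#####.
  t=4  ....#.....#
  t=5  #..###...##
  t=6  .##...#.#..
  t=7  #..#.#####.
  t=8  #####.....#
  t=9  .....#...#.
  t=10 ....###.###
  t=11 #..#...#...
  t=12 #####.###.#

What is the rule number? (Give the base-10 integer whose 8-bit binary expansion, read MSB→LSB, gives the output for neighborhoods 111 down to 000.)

54

  [7] ### => .  t=0,i=7
  [6] ##. => .  t=0,i=8
  [5] #.# => #  t=2,i=7
  [4] #.. => #  t=0,i=1
  [3] .## => .  t=0,i=6
  [2] .#. => #  t=0,i=0
  [1] ..# => #  t=0,i=2
  [0] ... => .  t=1,i=7
  bits 00110110 = 54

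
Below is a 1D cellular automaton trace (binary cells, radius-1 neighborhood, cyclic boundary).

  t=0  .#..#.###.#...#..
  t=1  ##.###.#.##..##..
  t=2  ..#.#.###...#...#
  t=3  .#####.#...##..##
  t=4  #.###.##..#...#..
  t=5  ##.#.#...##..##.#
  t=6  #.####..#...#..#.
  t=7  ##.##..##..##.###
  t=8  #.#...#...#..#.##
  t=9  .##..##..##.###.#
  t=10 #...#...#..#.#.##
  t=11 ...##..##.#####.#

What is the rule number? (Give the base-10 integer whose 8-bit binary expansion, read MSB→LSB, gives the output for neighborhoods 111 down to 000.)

  ###|#  b7=1 t=0,i=7
  ##.|.  b6=0 t=0,i=8
  #.#|#  b5=1 t=0,i=5
  #..|.  b4=0 t=0,i=2
  .##|.  b3=0 t=0,i=6
  .#.|#  b2=1 t=0,i=1
  ..#|#  b1=1 t=0,i=0
  ...|.  b0=0 t=0,i=12
  bits 10100110 = 166

166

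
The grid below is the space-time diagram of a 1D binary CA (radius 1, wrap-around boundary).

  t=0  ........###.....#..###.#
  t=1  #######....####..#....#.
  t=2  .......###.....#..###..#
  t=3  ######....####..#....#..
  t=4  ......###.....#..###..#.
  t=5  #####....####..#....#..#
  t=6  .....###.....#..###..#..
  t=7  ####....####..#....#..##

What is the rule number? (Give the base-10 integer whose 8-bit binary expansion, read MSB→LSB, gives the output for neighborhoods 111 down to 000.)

  ###|.  b7=0 t=0,i=9
  ##.|.  b6=0 t=0,i=10
  #.#|#  b5=1 t=0,i=22
  #..|#  b4=1 t=0,i=0
  .##|.  b3=0 t=0,i=8
  .#.|.  b2=0 t=0,i=16
  ..#|.  b1=0 t=0,i=7
  ...|#  b0=1 t=0,i=1
  bits 00110001 = 49

49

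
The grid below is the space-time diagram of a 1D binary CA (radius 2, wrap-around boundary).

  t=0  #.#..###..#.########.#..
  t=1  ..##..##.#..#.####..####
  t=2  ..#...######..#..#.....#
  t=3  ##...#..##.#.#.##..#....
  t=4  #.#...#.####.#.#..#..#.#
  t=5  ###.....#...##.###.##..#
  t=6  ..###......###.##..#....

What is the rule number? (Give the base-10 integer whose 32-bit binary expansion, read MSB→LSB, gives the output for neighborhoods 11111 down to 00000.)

2515886664

  nb #####: next=#  (t=0,i=14, bit31=1)
  nb ####.: next=.  (t=0,i=18, bit30=0)
  nb ###.#: next=.  (t=0,i=19, bit29=0)
  nb ###..: next=#  (t=0,i=7, bit28=1)
  nb ##.##: next=.  (t=5,i=14, bit27=0)
  nb ##.#.: next=#  (t=0,i=20, bit26=1)
  nb ##..#: next=.  (t=0,i=8, bit25=0)
  nb ##...: next=#  (t=3,i=2, bit24=1)
  nb #.###: next=#  (t=0,i=12, bit23=1)
  nb #.##.: next=#  (t=3,i=15, bit22=1)
  nb #.#.#: next=#  (t=3,i=11, bit21=1)
  nb #.#..: next=#  (t=0,i=2, bit20=1)
  nb #..##: next=.  (t=0,i=4, bit19=0)
  nb #..#.: next=#  (t=0,i=9, bit18=1)
  nb #...#: next=.  (t=2,i=4, bit17=0)
  nb #....: next=#  (t=2,i=19, bit16=1)
  nb .####: next=.  (t=0,i=13, bit15=0)
  nb .###.: next=#  (t=0,i=6, bit14=1)
  nb .##.#: next=#  (t=1,i=7, bit13=1)
  nb .##..: next=.  (t=1,i=3, bit12=0)
  nb .#.##: next=.  (t=0,i=11, bit11=0)
  nb .#.#.: next=.  (t=0,i=1, bit10=0)
  nb .#..#: next=#  (t=0,i=3, bit9=1)
  nb .#...: next=.  (t=2,i=3, bit8=0)
  nb ..###: next=.  (t=0,i=5, bit7=0)
  nb ..##.: next=#  (t=1,i=2, bit6=1)
  nb ..#.#: next=.  (t=0,i=0, bit5=0)
  nb ..#..: next=.  (t=2,i=2, bit4=0)
  nb ...##: next=#  (t=2,i=5, bit3=1)
  nb ...#.: next=.  (t=2,i=22, bit2=0)
  nb ....#: next=.  (t=2,i=21, bit1=0)
  nb .....: next=.  (t=2,i=20, bit0=0)
  bits 10010101111101010110001001001000 = 2515886664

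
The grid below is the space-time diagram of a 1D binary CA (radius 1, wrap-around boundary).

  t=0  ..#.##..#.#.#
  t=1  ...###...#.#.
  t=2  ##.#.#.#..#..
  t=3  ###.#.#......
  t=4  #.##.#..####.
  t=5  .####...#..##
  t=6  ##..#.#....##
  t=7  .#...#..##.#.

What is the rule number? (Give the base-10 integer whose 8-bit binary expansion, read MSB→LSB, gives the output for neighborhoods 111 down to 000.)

105

  nb ###: next=.  (t=1,i=4, bit7=0)
  nb ##.: next=#  (t=0,i=5, bit6=1)
  nb #.#: next=#  (t=0,i=3, bit5=1)
  nb #..: next=.  (t=0,i=0, bit4=0)
  nb .##: next=#  (t=0,i=4, bit3=1)
  nb .#.: next=.  (t=0,i=2, bit2=0)
  nb ..#: next=.  (t=0,i=1, bit1=0)
  nb ...: next=#  (t=1,i=0, bit0=1)
  bits 01101001 = 105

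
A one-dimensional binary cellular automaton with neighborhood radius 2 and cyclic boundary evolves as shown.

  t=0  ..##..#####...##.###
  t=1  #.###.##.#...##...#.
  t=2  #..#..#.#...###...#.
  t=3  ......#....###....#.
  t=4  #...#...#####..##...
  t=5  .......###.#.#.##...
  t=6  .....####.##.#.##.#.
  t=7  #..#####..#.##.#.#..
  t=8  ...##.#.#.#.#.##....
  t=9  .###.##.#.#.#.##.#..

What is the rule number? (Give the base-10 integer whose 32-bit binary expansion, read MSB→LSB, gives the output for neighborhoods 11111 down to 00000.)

1180815594

  [31] ##### => .  t=0,i=8
  [30] ####. => #  t=0,i=9
  [29] ###.# => .  t=1,i=4
  [28] ###.. => .  t=0,i=10
  [27] ##.## => .  t=0,i=16
  [26] ##.#. => #  t=1,i=8
  [25] ##..# => #  t=0,i=0
  [24] ##... => .  t=0,i=11
  [23] #.### => .  t=0,i=17
  [22] #.##. => #  t=1,i=6
  [21] #.#.# => #  t=1,i=0
  [20] #.#.. => .  t=1,i=9
  [19] #..## => .  t=0,i=1
  [18] #..#. => .  t=2,i=2
  [17] #...# => .  t=0,i=12
  [16] #.... => #  t=3,i=0
  [15] .#### => #  t=0,i=7
  [14] .###. => #  t=0,i=18
  [13] .##.# => .  t=0,i=15
  [12] .##.. => #  t=0,i=3
  [11] .#.## => .  t=1,i=1
  [10] .#.#. => .  t=1,i=19
  [9] .#..# => .  t=2,i=1
  [8] .#... => .  t=1,i=10
  [7] ..### => #  t=0,i=6
  [6] ..##. => #  t=0,i=2
  [5] ..#.# => #  t=1,i=18
  [4] ..#.. => .  t=2,i=3
  [3] ...## => #  t=0,i=13
  [2] ...#. => .  t=1,i=17
  [1] ....# => #  t=3,i=4
  [0] ..... => .  t=3,i=1
  bits 01000110011000011101000011101010 = 1180815594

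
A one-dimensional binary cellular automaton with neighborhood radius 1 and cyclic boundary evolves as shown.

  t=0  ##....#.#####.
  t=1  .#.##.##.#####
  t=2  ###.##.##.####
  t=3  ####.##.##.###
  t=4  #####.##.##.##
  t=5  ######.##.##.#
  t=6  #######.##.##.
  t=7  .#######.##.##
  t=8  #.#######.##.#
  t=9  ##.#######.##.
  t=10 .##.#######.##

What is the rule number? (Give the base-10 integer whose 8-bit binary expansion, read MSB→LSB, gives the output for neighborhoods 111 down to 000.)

  nb ###: next=#  (t=0,i=9, bit7=1)
  nb ##.: next=#  (t=0,i=1, bit6=1)
  nb #.#: next=#  (t=0,i=7, bit5=1)
  nb #..: next=.  (t=0,i=2, bit4=0)
  nb .##: next=.  (t=0,i=0, bit3=0)
  nb .#.: next=#  (t=0,i=6, bit2=1)
  nb ..#: next=.  (t=0,i=5, bit1=0)
  nb ...: next=#  (t=0,i=3, bit0=1)
  bits 11100101 = 229

229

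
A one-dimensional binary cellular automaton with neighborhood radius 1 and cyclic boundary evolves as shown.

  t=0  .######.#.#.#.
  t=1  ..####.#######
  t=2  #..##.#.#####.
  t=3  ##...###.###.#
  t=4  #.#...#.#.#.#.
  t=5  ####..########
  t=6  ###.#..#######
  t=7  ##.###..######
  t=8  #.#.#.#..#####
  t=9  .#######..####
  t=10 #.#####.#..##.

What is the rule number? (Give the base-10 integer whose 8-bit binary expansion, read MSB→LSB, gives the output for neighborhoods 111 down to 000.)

  ###|#  b7=1 t=0,i=2
  ##.|.  b6=0 t=0,i=6
  #.#|#  b5=1 t=0,i=7
  #..|#  b4=1 t=0,i=13
  .##|.  b3=0 t=0,i=1
  .#.|#  b2=1 t=0,i=8
  ..#|.  b1=0 t=0,i=0
  ...|.  b0=0 t=3,i=3
  bits 10110100 = 180

180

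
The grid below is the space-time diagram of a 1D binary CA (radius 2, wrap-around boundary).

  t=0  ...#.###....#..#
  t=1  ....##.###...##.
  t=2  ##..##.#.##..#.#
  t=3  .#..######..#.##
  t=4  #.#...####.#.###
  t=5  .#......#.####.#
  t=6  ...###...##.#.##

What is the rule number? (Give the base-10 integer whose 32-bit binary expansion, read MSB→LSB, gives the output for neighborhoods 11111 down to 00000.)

  #####|#  b31=1 t=3,i=6
  ####.|#  b30=1 t=3,i=8
  ###.#|.  b29=0 t=4,i=0
  ###..|#  b28=1 t=0,i=7
  ##.##|.  b27=0 t=1,i=6
  ##.#.|#  b26=1 t=2,i=6
  ##..#|.  b25=0 t=2,i=2
  ##...|#  b24=1 t=0,i=8
  #.###|#  b23=1 t=0,i=5
  #.##.|#  b22=1 t=2,i=9
  #.#.#|#  b21=1 t=2,i=7
  #.#..|.  b20=0 t=3,i=1
  #..##|.  b19=0 t=2,i=3
  #..#.|#  b18=1 t=0,i=14
  #...#|.  b17=0 t=0,i=1
  #....|#  b16=1 t=0,i=9
  .####|.  b15=0 t=3,i=5
  .###.|.  b14=0 t=0,i=6
  .##.#|#  b13=1 t=1,i=5
  .##..|.  b12=0 t=1,i=14
  .#.##|#  b11=1 t=0,i=4
  .#.#.|.  b10=0 t=5,i=0
  .#..#|#  b9=1 t=0,i=13
  .#...|.  b8=0 t=0,i=0
  ..###|.  b7=0 t=3,i=4
  ..##.|#  b6=1 t=1,i=4
  ..#.#|.  b5=0 t=0,i=3
  ..#..|.  b4=0 t=0,i=12
  ...##|.  b3=0 t=1,i=3
  ...#.|.  b2=0 t=0,i=2
  ....#|.  b1=0 t=0,i=10
  .....|#  b0=1 t=1,i=1
  bits 11010101111001010010101001000001 = 3588565569

3588565569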